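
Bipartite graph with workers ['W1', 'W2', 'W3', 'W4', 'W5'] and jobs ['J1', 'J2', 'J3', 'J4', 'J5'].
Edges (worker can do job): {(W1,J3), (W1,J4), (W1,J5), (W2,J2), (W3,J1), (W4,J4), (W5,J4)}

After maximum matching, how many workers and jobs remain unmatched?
Unmatched: 1 workers, 1 jobs

Maximum matching size: 4
Workers: 5 total, 4 matched, 1 unmatched
Jobs: 5 total, 4 matched, 1 unmatched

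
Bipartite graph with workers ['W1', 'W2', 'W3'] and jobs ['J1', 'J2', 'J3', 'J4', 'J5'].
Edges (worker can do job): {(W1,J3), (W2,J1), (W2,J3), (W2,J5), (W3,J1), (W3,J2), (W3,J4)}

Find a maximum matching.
Matching: {(W1,J3), (W2,J5), (W3,J1)}

Maximum matching (size 3):
  W1 → J3
  W2 → J5
  W3 → J1

Each worker is assigned to at most one job, and each job to at most one worker.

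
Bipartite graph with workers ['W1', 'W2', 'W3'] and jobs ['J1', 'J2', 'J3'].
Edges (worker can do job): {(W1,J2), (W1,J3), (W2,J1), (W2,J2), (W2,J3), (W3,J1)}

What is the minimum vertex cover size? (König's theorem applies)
Minimum vertex cover size = 3

By König's theorem: in bipartite graphs,
min vertex cover = max matching = 3

Maximum matching has size 3, so minimum vertex cover also has size 3.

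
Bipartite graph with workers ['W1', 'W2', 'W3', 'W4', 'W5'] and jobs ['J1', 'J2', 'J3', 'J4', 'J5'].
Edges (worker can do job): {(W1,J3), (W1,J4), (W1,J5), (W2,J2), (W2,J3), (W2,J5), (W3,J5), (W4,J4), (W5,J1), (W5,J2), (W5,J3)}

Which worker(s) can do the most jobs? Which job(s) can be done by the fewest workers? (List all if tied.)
Most versatile: W1, W2, W5 (3 jobs); Least covered: J1 (1 workers)

Worker degrees (jobs they can do): W1:3, W2:3, W3:1, W4:1, W5:3
Job degrees (workers who can do it): J1:1, J2:2, J3:3, J4:2, J5:3

Maximum worker degree is 3, achieved by: W1, W2, W5
Minimum job degree is 1, achieved by: J1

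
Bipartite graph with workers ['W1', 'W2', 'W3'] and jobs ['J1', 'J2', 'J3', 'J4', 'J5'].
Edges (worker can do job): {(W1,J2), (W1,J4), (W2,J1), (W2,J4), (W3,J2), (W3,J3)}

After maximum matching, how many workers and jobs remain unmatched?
Unmatched: 0 workers, 2 jobs

Maximum matching size: 3
Workers: 3 total, 3 matched, 0 unmatched
Jobs: 5 total, 3 matched, 2 unmatched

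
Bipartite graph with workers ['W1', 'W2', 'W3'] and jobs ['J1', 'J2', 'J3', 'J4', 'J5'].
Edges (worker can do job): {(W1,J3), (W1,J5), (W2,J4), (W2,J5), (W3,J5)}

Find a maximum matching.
Matching: {(W1,J3), (W2,J4), (W3,J5)}

Maximum matching (size 3):
  W1 → J3
  W2 → J4
  W3 → J5

Each worker is assigned to at most one job, and each job to at most one worker.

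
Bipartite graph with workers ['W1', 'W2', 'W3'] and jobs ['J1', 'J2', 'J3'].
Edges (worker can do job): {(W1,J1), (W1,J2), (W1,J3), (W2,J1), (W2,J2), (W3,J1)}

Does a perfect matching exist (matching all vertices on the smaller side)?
Yes, perfect matching exists (size 3)

Perfect matching: {(W1,J3), (W2,J2), (W3,J1)}
All 3 vertices on the smaller side are matched.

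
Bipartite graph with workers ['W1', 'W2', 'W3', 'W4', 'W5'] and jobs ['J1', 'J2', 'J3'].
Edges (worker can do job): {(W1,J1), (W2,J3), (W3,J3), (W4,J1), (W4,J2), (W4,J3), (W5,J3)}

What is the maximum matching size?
Maximum matching size = 3

Maximum matching: {(W1,J1), (W3,J3), (W4,J2)}
Size: 3

This assigns 3 workers to 3 distinct jobs.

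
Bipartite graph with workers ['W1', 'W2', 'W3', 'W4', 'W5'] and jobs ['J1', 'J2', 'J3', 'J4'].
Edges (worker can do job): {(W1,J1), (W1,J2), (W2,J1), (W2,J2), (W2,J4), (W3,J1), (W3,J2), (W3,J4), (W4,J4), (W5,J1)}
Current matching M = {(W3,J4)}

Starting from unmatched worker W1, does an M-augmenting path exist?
Yes: W1 → J1

An M-augmenting path alternates non-matching / matching edges, starting and ending at unmatched vertices.
Path: W1 → J1
(J1 is unmatched in M, so the path is augmenting.)
Flipping edges along this path would increase |M| from 1 to 2.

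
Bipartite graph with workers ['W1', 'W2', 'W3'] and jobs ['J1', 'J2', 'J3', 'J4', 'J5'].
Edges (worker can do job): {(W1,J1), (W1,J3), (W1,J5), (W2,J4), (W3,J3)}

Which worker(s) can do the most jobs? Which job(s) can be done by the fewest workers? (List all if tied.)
Most versatile: W1 (3 jobs); Least covered: J2 (0 workers)

Worker degrees (jobs they can do): W1:3, W2:1, W3:1
Job degrees (workers who can do it): J1:1, J2:0, J3:2, J4:1, J5:1

Maximum worker degree is 3, achieved by: W1
Minimum job degree is 0, achieved by: J2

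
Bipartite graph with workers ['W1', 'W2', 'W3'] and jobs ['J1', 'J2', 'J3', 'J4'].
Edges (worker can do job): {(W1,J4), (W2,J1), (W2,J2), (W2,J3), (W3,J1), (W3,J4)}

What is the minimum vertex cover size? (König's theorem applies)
Minimum vertex cover size = 3

By König's theorem: in bipartite graphs,
min vertex cover = max matching = 3

Maximum matching has size 3, so minimum vertex cover also has size 3.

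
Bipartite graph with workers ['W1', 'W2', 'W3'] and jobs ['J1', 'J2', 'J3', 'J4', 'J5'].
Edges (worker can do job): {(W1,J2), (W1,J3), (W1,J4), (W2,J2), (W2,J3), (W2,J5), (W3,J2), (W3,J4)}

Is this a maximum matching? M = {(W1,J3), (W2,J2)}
No, size 2 is not maximum

Proposed matching has size 2.
Maximum matching size for this graph: 3.

This is NOT maximum - can be improved to size 3.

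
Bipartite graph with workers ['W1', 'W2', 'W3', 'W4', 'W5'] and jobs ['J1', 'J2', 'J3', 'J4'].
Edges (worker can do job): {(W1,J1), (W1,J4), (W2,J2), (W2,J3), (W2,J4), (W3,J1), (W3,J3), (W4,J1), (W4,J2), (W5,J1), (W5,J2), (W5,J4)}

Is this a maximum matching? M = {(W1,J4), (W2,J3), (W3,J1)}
No, size 3 is not maximum

Proposed matching has size 3.
Maximum matching size for this graph: 4.

This is NOT maximum - can be improved to size 4.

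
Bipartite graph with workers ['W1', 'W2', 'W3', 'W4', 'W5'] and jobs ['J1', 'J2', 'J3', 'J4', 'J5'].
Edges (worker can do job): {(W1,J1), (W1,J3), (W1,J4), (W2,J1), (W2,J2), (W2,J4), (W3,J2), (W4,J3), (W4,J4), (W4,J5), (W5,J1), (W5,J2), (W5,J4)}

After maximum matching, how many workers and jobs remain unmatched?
Unmatched: 0 workers, 0 jobs

Maximum matching size: 5
Workers: 5 total, 5 matched, 0 unmatched
Jobs: 5 total, 5 matched, 0 unmatched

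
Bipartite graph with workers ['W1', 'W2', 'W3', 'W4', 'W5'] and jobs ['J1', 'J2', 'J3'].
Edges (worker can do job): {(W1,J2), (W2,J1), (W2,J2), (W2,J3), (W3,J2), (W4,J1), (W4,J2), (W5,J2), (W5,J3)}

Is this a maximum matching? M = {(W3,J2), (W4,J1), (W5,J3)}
Yes, size 3 is maximum

Proposed matching has size 3.
Maximum matching size for this graph: 3.

This is a maximum matching.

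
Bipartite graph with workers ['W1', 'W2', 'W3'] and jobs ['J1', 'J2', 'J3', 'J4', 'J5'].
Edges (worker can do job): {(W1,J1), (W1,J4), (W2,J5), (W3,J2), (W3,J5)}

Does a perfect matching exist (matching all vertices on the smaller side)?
Yes, perfect matching exists (size 3)

Perfect matching: {(W1,J1), (W2,J5), (W3,J2)}
All 3 vertices on the smaller side are matched.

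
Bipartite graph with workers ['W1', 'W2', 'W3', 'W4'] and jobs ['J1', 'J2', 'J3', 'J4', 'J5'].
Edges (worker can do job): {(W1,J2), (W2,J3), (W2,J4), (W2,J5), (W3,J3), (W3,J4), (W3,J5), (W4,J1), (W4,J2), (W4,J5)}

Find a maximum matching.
Matching: {(W1,J2), (W2,J3), (W3,J4), (W4,J5)}

Maximum matching (size 4):
  W1 → J2
  W2 → J3
  W3 → J4
  W4 → J5

Each worker is assigned to at most one job, and each job to at most one worker.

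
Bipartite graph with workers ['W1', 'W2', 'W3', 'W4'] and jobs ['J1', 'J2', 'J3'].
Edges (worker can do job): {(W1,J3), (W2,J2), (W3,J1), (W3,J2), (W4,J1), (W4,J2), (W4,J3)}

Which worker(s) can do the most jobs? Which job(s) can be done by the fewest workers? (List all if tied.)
Most versatile: W4 (3 jobs); Least covered: J1, J3 (2 workers)

Worker degrees (jobs they can do): W1:1, W2:1, W3:2, W4:3
Job degrees (workers who can do it): J1:2, J2:3, J3:2

Maximum worker degree is 3, achieved by: W4
Minimum job degree is 2, achieved by: J1, J3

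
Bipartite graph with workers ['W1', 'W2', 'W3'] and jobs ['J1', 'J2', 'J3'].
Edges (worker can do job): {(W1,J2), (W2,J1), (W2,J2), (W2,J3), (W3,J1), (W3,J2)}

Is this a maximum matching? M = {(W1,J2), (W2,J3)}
No, size 2 is not maximum

Proposed matching has size 2.
Maximum matching size for this graph: 3.

This is NOT maximum - can be improved to size 3.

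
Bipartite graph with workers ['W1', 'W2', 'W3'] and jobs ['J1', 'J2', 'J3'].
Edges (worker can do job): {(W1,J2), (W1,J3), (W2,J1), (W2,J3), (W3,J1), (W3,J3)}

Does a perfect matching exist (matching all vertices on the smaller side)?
Yes, perfect matching exists (size 3)

Perfect matching: {(W1,J2), (W2,J3), (W3,J1)}
All 3 vertices on the smaller side are matched.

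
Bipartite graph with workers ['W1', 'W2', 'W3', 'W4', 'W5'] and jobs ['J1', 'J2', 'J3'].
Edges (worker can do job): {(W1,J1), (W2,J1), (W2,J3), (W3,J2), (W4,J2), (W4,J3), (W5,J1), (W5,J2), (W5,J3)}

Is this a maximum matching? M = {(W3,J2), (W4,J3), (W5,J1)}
Yes, size 3 is maximum

Proposed matching has size 3.
Maximum matching size for this graph: 3.

This is a maximum matching.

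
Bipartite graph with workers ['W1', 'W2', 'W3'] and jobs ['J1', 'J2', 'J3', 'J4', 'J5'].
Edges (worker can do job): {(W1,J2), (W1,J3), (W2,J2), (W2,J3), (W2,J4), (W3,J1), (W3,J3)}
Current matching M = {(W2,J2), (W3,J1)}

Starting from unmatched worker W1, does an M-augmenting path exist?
Yes: W1 → J3

An M-augmenting path alternates non-matching / matching edges, starting and ending at unmatched vertices.
Path: W1 → J3
(J3 is unmatched in M, so the path is augmenting.)
Flipping edges along this path would increase |M| from 2 to 3.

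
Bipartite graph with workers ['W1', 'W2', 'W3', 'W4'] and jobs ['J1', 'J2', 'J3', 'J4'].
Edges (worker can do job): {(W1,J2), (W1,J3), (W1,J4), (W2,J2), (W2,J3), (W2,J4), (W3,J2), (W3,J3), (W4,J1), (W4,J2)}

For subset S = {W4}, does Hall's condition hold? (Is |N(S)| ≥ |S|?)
Yes: |N(S)| = 2, |S| = 1

Subset S = {W4}
Neighbors N(S) = {J1, J2}

|N(S)| = 2, |S| = 1
Hall's condition: |N(S)| ≥ |S| is satisfied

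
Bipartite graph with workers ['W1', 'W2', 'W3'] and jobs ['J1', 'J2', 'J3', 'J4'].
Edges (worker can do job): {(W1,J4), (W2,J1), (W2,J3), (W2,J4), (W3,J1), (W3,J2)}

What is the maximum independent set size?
Maximum independent set = 4

By König's theorem:
- Min vertex cover = Max matching = 3
- Max independent set = Total vertices - Min vertex cover
- Max independent set = 7 - 3 = 4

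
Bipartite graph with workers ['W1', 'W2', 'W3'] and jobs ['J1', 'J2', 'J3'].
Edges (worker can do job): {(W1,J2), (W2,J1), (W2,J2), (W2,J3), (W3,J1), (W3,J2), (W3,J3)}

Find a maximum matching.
Matching: {(W1,J2), (W2,J1), (W3,J3)}

Maximum matching (size 3):
  W1 → J2
  W2 → J1
  W3 → J3

Each worker is assigned to at most one job, and each job to at most one worker.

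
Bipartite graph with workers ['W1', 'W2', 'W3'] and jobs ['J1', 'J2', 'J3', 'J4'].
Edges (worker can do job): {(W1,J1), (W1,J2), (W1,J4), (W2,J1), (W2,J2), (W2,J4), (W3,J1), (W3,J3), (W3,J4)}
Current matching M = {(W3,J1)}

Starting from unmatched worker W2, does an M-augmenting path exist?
Yes: W2 → J4

An M-augmenting path alternates non-matching / matching edges, starting and ending at unmatched vertices.
Path: W2 → J4
(J4 is unmatched in M, so the path is augmenting.)
Flipping edges along this path would increase |M| from 1 to 2.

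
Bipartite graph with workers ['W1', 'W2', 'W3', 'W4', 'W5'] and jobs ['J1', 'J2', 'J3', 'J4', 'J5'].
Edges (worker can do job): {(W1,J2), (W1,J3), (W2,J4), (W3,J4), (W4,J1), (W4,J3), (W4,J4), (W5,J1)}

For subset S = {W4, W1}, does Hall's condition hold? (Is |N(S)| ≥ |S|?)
Yes: |N(S)| = 4, |S| = 2

Subset S = {W4, W1}
Neighbors N(S) = {J1, J2, J3, J4}

|N(S)| = 4, |S| = 2
Hall's condition: |N(S)| ≥ |S| is satisfied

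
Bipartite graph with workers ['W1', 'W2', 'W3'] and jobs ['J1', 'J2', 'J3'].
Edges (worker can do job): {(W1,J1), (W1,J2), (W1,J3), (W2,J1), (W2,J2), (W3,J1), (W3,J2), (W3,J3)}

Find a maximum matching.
Matching: {(W1,J2), (W2,J1), (W3,J3)}

Maximum matching (size 3):
  W1 → J2
  W2 → J1
  W3 → J3

Each worker is assigned to at most one job, and each job to at most one worker.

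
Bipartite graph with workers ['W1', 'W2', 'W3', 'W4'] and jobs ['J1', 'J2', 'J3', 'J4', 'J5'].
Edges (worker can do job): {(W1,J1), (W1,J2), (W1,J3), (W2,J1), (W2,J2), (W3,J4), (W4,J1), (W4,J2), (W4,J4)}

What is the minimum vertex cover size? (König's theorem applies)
Minimum vertex cover size = 4

By König's theorem: in bipartite graphs,
min vertex cover = max matching = 4

Maximum matching has size 4, so minimum vertex cover also has size 4.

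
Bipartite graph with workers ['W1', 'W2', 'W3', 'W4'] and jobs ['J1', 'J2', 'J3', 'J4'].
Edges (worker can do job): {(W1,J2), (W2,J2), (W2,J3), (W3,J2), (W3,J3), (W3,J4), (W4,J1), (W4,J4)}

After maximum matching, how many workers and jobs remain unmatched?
Unmatched: 0 workers, 0 jobs

Maximum matching size: 4
Workers: 4 total, 4 matched, 0 unmatched
Jobs: 4 total, 4 matched, 0 unmatched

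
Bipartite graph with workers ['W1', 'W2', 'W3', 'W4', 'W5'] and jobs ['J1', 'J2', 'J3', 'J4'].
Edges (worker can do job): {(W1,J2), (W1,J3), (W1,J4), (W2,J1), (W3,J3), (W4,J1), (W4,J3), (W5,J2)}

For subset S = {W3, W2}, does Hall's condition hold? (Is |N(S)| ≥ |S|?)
Yes: |N(S)| = 2, |S| = 2

Subset S = {W3, W2}
Neighbors N(S) = {J1, J3}

|N(S)| = 2, |S| = 2
Hall's condition: |N(S)| ≥ |S| is satisfied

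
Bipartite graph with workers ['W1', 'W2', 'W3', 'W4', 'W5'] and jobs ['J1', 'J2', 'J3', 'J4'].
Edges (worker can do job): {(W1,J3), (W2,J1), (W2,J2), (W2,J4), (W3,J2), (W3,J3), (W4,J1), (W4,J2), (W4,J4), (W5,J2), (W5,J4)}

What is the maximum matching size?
Maximum matching size = 4

Maximum matching: {(W1,J3), (W3,J2), (W4,J1), (W5,J4)}
Size: 4

This assigns 4 workers to 4 distinct jobs.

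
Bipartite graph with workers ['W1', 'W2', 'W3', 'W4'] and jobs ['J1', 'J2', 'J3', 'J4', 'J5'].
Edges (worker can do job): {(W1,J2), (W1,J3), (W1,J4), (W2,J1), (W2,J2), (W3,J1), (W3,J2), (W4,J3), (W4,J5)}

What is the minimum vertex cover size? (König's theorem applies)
Minimum vertex cover size = 4

By König's theorem: in bipartite graphs,
min vertex cover = max matching = 4

Maximum matching has size 4, so minimum vertex cover also has size 4.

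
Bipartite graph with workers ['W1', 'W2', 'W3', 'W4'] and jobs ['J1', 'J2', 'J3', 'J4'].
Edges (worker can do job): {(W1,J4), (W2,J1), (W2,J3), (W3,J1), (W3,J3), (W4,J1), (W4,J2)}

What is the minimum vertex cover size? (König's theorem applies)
Minimum vertex cover size = 4

By König's theorem: in bipartite graphs,
min vertex cover = max matching = 4

Maximum matching has size 4, so minimum vertex cover also has size 4.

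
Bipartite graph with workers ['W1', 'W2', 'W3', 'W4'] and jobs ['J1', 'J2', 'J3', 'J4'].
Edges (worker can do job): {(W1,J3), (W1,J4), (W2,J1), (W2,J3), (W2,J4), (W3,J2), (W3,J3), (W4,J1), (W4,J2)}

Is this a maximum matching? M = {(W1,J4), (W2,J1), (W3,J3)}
No, size 3 is not maximum

Proposed matching has size 3.
Maximum matching size for this graph: 4.

This is NOT maximum - can be improved to size 4.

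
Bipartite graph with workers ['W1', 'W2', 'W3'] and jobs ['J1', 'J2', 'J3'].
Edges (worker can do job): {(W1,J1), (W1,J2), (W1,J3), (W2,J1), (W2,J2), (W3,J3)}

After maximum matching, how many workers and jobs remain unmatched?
Unmatched: 0 workers, 0 jobs

Maximum matching size: 3
Workers: 3 total, 3 matched, 0 unmatched
Jobs: 3 total, 3 matched, 0 unmatched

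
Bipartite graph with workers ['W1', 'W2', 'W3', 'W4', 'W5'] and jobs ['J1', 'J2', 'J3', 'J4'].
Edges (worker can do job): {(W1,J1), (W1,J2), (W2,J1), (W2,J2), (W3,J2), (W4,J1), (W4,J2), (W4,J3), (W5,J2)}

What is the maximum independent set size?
Maximum independent set = 6

By König's theorem:
- Min vertex cover = Max matching = 3
- Max independent set = Total vertices - Min vertex cover
- Max independent set = 9 - 3 = 6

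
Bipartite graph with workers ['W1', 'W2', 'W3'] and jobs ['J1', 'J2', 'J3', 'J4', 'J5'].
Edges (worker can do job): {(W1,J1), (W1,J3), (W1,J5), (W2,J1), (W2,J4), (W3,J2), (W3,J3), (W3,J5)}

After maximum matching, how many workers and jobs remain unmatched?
Unmatched: 0 workers, 2 jobs

Maximum matching size: 3
Workers: 3 total, 3 matched, 0 unmatched
Jobs: 5 total, 3 matched, 2 unmatched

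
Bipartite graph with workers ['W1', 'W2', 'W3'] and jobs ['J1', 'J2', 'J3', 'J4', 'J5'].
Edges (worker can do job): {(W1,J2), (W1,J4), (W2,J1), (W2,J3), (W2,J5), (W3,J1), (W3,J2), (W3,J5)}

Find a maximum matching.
Matching: {(W1,J2), (W2,J5), (W3,J1)}

Maximum matching (size 3):
  W1 → J2
  W2 → J5
  W3 → J1

Each worker is assigned to at most one job, and each job to at most one worker.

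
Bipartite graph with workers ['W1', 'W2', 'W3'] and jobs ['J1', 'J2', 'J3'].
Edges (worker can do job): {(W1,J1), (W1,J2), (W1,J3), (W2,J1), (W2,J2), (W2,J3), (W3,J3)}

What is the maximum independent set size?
Maximum independent set = 3

By König's theorem:
- Min vertex cover = Max matching = 3
- Max independent set = Total vertices - Min vertex cover
- Max independent set = 6 - 3 = 3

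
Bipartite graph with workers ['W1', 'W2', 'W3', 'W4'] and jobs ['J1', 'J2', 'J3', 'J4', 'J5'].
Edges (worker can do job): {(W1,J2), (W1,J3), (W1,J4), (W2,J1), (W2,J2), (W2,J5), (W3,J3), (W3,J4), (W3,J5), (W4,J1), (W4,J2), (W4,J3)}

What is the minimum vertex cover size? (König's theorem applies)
Minimum vertex cover size = 4

By König's theorem: in bipartite graphs,
min vertex cover = max matching = 4

Maximum matching has size 4, so minimum vertex cover also has size 4.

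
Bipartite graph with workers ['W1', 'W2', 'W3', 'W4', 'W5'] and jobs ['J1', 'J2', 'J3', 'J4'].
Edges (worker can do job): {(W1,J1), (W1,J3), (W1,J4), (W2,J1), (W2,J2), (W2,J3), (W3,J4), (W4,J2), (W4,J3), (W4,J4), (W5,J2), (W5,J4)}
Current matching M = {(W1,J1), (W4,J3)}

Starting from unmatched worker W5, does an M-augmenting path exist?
Yes: W5 → J2

An M-augmenting path alternates non-matching / matching edges, starting and ending at unmatched vertices.
Path: W5 → J2
(J2 is unmatched in M, so the path is augmenting.)
Flipping edges along this path would increase |M| from 2 to 3.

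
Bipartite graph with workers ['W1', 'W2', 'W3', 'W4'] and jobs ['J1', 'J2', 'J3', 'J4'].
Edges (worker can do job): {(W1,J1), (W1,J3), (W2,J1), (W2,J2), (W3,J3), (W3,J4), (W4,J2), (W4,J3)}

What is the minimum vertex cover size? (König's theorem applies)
Minimum vertex cover size = 4

By König's theorem: in bipartite graphs,
min vertex cover = max matching = 4

Maximum matching has size 4, so minimum vertex cover also has size 4.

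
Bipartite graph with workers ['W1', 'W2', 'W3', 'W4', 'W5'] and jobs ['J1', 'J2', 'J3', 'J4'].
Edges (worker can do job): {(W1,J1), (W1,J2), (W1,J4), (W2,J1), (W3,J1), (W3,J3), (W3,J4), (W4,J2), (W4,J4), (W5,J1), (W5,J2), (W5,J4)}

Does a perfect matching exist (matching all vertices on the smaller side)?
Yes, perfect matching exists (size 4)

Perfect matching: {(W1,J1), (W3,J3), (W4,J2), (W5,J4)}
All 4 vertices on the smaller side are matched.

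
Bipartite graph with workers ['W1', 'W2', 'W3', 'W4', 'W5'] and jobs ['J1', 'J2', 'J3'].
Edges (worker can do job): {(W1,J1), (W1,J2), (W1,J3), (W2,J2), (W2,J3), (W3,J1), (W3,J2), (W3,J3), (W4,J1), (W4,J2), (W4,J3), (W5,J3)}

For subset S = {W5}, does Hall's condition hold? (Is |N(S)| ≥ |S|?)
Yes: |N(S)| = 1, |S| = 1

Subset S = {W5}
Neighbors N(S) = {J3}

|N(S)| = 1, |S| = 1
Hall's condition: |N(S)| ≥ |S| is satisfied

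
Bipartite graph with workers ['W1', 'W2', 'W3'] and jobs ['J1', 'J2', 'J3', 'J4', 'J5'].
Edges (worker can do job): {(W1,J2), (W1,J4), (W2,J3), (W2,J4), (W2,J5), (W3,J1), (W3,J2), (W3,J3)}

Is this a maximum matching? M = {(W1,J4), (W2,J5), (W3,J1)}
Yes, size 3 is maximum

Proposed matching has size 3.
Maximum matching size for this graph: 3.

This is a maximum matching.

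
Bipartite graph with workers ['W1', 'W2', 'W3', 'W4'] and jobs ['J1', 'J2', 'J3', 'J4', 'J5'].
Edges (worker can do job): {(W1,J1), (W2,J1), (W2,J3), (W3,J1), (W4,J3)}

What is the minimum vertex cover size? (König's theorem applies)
Minimum vertex cover size = 2

By König's theorem: in bipartite graphs,
min vertex cover = max matching = 2

Maximum matching has size 2, so minimum vertex cover also has size 2.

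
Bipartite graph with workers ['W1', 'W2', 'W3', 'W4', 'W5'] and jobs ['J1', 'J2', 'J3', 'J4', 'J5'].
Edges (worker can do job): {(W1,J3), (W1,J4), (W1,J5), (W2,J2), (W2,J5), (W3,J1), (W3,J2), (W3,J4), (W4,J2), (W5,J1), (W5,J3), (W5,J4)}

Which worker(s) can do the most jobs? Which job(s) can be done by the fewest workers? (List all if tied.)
Most versatile: W1, W3, W5 (3 jobs); Least covered: J1, J3, J5 (2 workers)

Worker degrees (jobs they can do): W1:3, W2:2, W3:3, W4:1, W5:3
Job degrees (workers who can do it): J1:2, J2:3, J3:2, J4:3, J5:2

Maximum worker degree is 3, achieved by: W1, W3, W5
Minimum job degree is 2, achieved by: J1, J3, J5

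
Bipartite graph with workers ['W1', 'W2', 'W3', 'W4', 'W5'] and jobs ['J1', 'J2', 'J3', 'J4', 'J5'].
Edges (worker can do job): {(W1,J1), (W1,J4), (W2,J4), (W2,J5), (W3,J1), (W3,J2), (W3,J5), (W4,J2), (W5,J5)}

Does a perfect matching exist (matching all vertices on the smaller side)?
No, maximum matching has size 4 < 5

Maximum matching has size 4, need 5 for perfect matching.
Unmatched workers: ['W2']
Unmatched jobs: ['J3']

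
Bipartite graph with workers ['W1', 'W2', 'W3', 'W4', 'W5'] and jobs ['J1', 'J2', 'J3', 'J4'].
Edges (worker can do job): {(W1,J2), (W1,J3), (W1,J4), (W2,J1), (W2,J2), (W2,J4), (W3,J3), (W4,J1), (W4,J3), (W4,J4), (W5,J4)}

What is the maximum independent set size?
Maximum independent set = 5

By König's theorem:
- Min vertex cover = Max matching = 4
- Max independent set = Total vertices - Min vertex cover
- Max independent set = 9 - 4 = 5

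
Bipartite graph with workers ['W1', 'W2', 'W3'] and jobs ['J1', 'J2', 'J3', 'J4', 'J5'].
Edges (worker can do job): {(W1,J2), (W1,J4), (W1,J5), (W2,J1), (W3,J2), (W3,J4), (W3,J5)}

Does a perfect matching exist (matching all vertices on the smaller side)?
Yes, perfect matching exists (size 3)

Perfect matching: {(W1,J2), (W2,J1), (W3,J4)}
All 3 vertices on the smaller side are matched.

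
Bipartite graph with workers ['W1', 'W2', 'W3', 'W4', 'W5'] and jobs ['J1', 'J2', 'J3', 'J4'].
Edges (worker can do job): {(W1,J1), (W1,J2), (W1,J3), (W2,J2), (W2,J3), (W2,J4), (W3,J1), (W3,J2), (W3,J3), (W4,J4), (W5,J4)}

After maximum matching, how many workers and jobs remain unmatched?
Unmatched: 1 workers, 0 jobs

Maximum matching size: 4
Workers: 5 total, 4 matched, 1 unmatched
Jobs: 4 total, 4 matched, 0 unmatched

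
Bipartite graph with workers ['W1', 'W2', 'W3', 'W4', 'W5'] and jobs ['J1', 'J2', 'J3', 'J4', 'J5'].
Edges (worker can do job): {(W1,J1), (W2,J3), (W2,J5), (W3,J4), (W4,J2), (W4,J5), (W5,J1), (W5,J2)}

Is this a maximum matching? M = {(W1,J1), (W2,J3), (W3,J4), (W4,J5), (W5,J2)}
Yes, size 5 is maximum

Proposed matching has size 5.
Maximum matching size for this graph: 5.

This is a maximum matching.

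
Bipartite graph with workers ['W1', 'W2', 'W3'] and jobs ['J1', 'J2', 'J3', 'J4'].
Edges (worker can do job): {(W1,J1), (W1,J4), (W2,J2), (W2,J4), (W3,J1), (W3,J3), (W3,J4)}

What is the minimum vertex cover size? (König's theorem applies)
Minimum vertex cover size = 3

By König's theorem: in bipartite graphs,
min vertex cover = max matching = 3

Maximum matching has size 3, so minimum vertex cover also has size 3.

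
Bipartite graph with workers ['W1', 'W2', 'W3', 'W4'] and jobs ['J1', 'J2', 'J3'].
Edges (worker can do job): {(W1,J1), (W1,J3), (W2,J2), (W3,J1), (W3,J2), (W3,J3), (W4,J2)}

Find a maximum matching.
Matching: {(W1,J1), (W3,J3), (W4,J2)}

Maximum matching (size 3):
  W1 → J1
  W3 → J3
  W4 → J2

Each worker is assigned to at most one job, and each job to at most one worker.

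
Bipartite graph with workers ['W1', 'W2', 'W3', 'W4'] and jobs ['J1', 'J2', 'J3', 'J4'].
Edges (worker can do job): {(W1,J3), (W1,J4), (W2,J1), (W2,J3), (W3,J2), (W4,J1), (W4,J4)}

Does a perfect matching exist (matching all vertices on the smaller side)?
Yes, perfect matching exists (size 4)

Perfect matching: {(W1,J4), (W2,J3), (W3,J2), (W4,J1)}
All 4 vertices on the smaller side are matched.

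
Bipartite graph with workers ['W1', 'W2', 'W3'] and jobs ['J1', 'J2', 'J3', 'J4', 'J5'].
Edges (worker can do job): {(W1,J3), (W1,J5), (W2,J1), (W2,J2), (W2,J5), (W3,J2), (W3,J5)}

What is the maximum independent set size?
Maximum independent set = 5

By König's theorem:
- Min vertex cover = Max matching = 3
- Max independent set = Total vertices - Min vertex cover
- Max independent set = 8 - 3 = 5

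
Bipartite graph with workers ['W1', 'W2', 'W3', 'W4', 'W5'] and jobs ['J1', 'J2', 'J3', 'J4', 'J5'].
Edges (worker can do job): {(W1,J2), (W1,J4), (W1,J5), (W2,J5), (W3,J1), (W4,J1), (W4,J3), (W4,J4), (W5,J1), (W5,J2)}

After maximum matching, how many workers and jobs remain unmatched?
Unmatched: 0 workers, 0 jobs

Maximum matching size: 5
Workers: 5 total, 5 matched, 0 unmatched
Jobs: 5 total, 5 matched, 0 unmatched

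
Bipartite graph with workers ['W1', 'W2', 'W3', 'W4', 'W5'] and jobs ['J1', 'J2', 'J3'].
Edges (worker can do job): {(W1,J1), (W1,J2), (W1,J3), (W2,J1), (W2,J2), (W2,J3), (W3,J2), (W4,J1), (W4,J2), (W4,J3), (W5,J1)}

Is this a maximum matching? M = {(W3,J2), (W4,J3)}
No, size 2 is not maximum

Proposed matching has size 2.
Maximum matching size for this graph: 3.

This is NOT maximum - can be improved to size 3.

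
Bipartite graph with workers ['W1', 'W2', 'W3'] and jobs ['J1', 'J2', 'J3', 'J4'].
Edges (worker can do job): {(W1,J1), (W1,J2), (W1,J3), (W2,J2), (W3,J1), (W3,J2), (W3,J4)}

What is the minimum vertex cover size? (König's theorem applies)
Minimum vertex cover size = 3

By König's theorem: in bipartite graphs,
min vertex cover = max matching = 3

Maximum matching has size 3, so minimum vertex cover also has size 3.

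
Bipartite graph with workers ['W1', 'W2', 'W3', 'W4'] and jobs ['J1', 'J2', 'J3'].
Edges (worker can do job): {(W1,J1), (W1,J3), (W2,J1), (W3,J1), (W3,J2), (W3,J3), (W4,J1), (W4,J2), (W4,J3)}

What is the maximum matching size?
Maximum matching size = 3

Maximum matching: {(W1,J1), (W3,J3), (W4,J2)}
Size: 3

This assigns 3 workers to 3 distinct jobs.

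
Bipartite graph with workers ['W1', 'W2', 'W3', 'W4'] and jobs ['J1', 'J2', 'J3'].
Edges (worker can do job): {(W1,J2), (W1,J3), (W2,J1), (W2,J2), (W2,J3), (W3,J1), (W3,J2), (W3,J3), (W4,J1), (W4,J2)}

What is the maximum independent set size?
Maximum independent set = 4

By König's theorem:
- Min vertex cover = Max matching = 3
- Max independent set = Total vertices - Min vertex cover
- Max independent set = 7 - 3 = 4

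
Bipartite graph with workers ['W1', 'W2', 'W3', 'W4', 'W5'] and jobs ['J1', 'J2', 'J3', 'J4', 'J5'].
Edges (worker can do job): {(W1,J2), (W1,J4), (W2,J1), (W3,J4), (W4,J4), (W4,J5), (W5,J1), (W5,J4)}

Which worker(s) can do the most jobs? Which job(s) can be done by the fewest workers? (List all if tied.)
Most versatile: W1, W4, W5 (2 jobs); Least covered: J3 (0 workers)

Worker degrees (jobs they can do): W1:2, W2:1, W3:1, W4:2, W5:2
Job degrees (workers who can do it): J1:2, J2:1, J3:0, J4:4, J5:1

Maximum worker degree is 2, achieved by: W1, W4, W5
Minimum job degree is 0, achieved by: J3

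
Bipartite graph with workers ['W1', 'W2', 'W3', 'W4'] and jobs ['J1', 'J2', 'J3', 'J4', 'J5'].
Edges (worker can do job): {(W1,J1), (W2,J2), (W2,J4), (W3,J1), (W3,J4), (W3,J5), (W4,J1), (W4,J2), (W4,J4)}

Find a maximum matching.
Matching: {(W1,J1), (W2,J4), (W3,J5), (W4,J2)}

Maximum matching (size 4):
  W1 → J1
  W2 → J4
  W3 → J5
  W4 → J2

Each worker is assigned to at most one job, and each job to at most one worker.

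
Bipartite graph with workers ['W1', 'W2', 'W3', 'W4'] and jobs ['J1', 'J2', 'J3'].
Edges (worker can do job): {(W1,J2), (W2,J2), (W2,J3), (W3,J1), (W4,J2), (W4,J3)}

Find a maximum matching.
Matching: {(W2,J3), (W3,J1), (W4,J2)}

Maximum matching (size 3):
  W2 → J3
  W3 → J1
  W4 → J2

Each worker is assigned to at most one job, and each job to at most one worker.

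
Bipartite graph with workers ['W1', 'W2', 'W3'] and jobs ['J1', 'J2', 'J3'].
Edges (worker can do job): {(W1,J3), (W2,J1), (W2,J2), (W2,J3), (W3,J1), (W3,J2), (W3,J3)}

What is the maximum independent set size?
Maximum independent set = 3

By König's theorem:
- Min vertex cover = Max matching = 3
- Max independent set = Total vertices - Min vertex cover
- Max independent set = 6 - 3 = 3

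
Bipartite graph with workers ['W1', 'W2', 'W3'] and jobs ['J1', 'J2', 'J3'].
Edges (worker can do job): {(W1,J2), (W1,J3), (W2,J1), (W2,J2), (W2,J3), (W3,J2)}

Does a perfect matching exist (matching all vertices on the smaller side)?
Yes, perfect matching exists (size 3)

Perfect matching: {(W1,J3), (W2,J1), (W3,J2)}
All 3 vertices on the smaller side are matched.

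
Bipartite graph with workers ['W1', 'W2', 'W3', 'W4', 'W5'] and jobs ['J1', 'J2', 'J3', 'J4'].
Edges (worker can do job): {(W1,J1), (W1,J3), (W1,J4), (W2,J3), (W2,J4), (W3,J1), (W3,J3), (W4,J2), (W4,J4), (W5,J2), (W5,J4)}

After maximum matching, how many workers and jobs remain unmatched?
Unmatched: 1 workers, 0 jobs

Maximum matching size: 4
Workers: 5 total, 4 matched, 1 unmatched
Jobs: 4 total, 4 matched, 0 unmatched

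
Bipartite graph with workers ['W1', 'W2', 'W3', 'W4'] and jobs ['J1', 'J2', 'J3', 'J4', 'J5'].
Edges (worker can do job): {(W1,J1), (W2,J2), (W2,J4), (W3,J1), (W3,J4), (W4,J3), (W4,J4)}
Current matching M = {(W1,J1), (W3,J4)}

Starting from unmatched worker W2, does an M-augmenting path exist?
Yes: W2 → J2

An M-augmenting path alternates non-matching / matching edges, starting and ending at unmatched vertices.
Path: W2 → J2
(J2 is unmatched in M, so the path is augmenting.)
Flipping edges along this path would increase |M| from 2 to 3.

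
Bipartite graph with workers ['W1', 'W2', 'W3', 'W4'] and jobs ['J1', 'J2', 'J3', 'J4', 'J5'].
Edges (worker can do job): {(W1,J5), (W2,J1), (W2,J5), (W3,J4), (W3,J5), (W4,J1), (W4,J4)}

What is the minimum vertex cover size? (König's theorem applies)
Minimum vertex cover size = 3

By König's theorem: in bipartite graphs,
min vertex cover = max matching = 3

Maximum matching has size 3, so minimum vertex cover also has size 3.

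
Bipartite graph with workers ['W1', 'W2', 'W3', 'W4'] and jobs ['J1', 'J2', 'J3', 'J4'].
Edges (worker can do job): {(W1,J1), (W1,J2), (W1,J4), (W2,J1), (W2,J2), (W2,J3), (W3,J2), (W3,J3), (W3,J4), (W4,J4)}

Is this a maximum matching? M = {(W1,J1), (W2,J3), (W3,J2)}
No, size 3 is not maximum

Proposed matching has size 3.
Maximum matching size for this graph: 4.

This is NOT maximum - can be improved to size 4.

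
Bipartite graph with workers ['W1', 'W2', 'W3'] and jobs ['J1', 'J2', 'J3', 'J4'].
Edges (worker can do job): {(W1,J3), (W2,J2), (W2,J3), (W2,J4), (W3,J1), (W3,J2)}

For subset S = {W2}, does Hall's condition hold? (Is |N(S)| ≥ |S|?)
Yes: |N(S)| = 3, |S| = 1

Subset S = {W2}
Neighbors N(S) = {J2, J3, J4}

|N(S)| = 3, |S| = 1
Hall's condition: |N(S)| ≥ |S| is satisfied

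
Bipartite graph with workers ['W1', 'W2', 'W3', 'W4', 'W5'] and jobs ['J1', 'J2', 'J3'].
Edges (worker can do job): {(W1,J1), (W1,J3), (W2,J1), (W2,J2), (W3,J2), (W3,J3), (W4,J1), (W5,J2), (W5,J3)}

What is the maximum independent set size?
Maximum independent set = 5

By König's theorem:
- Min vertex cover = Max matching = 3
- Max independent set = Total vertices - Min vertex cover
- Max independent set = 8 - 3 = 5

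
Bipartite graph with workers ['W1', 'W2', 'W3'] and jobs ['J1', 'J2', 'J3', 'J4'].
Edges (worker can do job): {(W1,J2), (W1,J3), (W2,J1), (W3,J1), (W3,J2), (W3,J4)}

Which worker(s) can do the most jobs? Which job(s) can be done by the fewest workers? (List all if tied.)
Most versatile: W3 (3 jobs); Least covered: J3, J4 (1 workers)

Worker degrees (jobs they can do): W1:2, W2:1, W3:3
Job degrees (workers who can do it): J1:2, J2:2, J3:1, J4:1

Maximum worker degree is 3, achieved by: W3
Minimum job degree is 1, achieved by: J3, J4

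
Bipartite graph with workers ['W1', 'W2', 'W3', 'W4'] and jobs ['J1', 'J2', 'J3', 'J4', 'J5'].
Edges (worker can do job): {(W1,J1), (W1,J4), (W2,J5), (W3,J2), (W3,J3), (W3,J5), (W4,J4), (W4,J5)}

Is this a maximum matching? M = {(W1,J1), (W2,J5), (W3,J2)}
No, size 3 is not maximum

Proposed matching has size 3.
Maximum matching size for this graph: 4.

This is NOT maximum - can be improved to size 4.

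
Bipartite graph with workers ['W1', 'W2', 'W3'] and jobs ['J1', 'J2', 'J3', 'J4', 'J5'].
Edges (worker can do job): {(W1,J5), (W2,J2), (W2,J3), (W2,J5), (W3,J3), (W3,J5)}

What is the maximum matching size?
Maximum matching size = 3

Maximum matching: {(W1,J5), (W2,J2), (W3,J3)}
Size: 3

This assigns 3 workers to 3 distinct jobs.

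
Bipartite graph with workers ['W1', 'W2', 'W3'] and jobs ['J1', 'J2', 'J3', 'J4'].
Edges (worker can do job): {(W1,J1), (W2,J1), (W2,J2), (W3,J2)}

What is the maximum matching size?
Maximum matching size = 2

Maximum matching: {(W1,J1), (W3,J2)}
Size: 2

This assigns 2 workers to 2 distinct jobs.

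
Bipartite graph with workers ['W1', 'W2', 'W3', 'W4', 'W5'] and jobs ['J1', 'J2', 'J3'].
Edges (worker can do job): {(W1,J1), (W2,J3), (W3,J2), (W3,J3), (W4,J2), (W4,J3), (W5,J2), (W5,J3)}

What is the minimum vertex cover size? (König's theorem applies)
Minimum vertex cover size = 3

By König's theorem: in bipartite graphs,
min vertex cover = max matching = 3

Maximum matching has size 3, so minimum vertex cover also has size 3.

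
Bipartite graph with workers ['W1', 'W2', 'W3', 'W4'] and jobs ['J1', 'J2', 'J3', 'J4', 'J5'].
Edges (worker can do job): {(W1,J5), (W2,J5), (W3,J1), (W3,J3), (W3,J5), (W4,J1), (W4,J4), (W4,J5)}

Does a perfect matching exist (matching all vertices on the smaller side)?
No, maximum matching has size 3 < 4

Maximum matching has size 3, need 4 for perfect matching.
Unmatched workers: ['W2']
Unmatched jobs: ['J2', 'J1']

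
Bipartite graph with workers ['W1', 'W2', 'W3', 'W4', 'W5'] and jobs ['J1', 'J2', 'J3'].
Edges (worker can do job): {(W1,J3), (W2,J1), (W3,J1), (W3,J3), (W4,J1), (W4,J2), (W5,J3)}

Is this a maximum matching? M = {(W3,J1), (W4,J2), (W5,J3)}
Yes, size 3 is maximum

Proposed matching has size 3.
Maximum matching size for this graph: 3.

This is a maximum matching.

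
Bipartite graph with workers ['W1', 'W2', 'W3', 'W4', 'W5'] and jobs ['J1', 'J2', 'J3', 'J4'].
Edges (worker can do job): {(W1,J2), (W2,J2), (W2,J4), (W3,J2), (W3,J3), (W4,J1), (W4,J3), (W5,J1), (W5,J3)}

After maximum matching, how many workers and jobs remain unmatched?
Unmatched: 1 workers, 0 jobs

Maximum matching size: 4
Workers: 5 total, 4 matched, 1 unmatched
Jobs: 4 total, 4 matched, 0 unmatched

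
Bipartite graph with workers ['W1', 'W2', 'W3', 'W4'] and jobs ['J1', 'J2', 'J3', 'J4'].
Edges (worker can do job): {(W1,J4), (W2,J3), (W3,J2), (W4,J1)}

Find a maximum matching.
Matching: {(W1,J4), (W2,J3), (W3,J2), (W4,J1)}

Maximum matching (size 4):
  W1 → J4
  W2 → J3
  W3 → J2
  W4 → J1

Each worker is assigned to at most one job, and each job to at most one worker.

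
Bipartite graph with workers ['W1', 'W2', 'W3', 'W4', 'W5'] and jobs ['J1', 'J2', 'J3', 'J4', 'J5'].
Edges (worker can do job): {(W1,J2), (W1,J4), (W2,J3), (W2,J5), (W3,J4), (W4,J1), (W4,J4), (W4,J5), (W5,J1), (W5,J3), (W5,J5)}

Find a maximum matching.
Matching: {(W1,J2), (W2,J3), (W3,J4), (W4,J1), (W5,J5)}

Maximum matching (size 5):
  W1 → J2
  W2 → J3
  W3 → J4
  W4 → J1
  W5 → J5

Each worker is assigned to at most one job, and each job to at most one worker.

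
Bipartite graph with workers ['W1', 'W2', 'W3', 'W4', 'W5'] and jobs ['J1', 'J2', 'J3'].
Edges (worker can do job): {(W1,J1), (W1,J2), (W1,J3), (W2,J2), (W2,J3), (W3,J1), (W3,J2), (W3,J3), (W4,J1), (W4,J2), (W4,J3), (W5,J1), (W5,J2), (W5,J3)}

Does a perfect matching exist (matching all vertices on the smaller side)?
Yes, perfect matching exists (size 3)

Perfect matching: {(W3,J2), (W4,J3), (W5,J1)}
All 3 vertices on the smaller side are matched.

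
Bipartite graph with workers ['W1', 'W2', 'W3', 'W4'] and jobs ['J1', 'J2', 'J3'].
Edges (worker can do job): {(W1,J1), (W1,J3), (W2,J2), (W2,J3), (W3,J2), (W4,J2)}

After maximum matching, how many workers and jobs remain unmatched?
Unmatched: 1 workers, 0 jobs

Maximum matching size: 3
Workers: 4 total, 3 matched, 1 unmatched
Jobs: 3 total, 3 matched, 0 unmatched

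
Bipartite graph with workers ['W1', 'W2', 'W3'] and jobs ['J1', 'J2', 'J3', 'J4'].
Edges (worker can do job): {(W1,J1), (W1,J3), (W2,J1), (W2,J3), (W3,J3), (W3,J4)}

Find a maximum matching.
Matching: {(W1,J1), (W2,J3), (W3,J4)}

Maximum matching (size 3):
  W1 → J1
  W2 → J3
  W3 → J4

Each worker is assigned to at most one job, and each job to at most one worker.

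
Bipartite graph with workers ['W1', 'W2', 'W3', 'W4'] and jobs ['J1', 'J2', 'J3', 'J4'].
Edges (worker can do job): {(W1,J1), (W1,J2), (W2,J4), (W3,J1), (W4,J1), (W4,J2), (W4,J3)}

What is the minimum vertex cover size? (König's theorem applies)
Minimum vertex cover size = 4

By König's theorem: in bipartite graphs,
min vertex cover = max matching = 4

Maximum matching has size 4, so minimum vertex cover also has size 4.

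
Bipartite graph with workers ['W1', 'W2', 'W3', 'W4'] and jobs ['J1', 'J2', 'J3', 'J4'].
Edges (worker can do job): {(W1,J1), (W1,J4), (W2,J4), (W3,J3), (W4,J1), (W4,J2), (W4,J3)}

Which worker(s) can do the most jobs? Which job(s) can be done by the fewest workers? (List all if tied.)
Most versatile: W4 (3 jobs); Least covered: J2 (1 workers)

Worker degrees (jobs they can do): W1:2, W2:1, W3:1, W4:3
Job degrees (workers who can do it): J1:2, J2:1, J3:2, J4:2

Maximum worker degree is 3, achieved by: W4
Minimum job degree is 1, achieved by: J2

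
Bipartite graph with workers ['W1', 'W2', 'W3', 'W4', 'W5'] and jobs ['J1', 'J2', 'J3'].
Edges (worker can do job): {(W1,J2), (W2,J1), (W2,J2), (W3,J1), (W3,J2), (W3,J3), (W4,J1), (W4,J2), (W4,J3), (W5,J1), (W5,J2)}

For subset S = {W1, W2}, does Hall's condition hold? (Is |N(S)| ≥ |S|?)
Yes: |N(S)| = 2, |S| = 2

Subset S = {W1, W2}
Neighbors N(S) = {J1, J2}

|N(S)| = 2, |S| = 2
Hall's condition: |N(S)| ≥ |S| is satisfied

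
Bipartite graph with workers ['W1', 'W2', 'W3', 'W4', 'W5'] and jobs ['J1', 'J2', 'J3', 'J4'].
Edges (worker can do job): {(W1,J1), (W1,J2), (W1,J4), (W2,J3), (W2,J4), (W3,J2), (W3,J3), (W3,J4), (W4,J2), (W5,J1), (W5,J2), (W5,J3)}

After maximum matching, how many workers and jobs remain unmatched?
Unmatched: 1 workers, 0 jobs

Maximum matching size: 4
Workers: 5 total, 4 matched, 1 unmatched
Jobs: 4 total, 4 matched, 0 unmatched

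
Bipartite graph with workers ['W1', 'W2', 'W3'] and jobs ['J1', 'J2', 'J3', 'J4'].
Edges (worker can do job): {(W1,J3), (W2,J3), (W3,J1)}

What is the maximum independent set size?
Maximum independent set = 5

By König's theorem:
- Min vertex cover = Max matching = 2
- Max independent set = Total vertices - Min vertex cover
- Max independent set = 7 - 2 = 5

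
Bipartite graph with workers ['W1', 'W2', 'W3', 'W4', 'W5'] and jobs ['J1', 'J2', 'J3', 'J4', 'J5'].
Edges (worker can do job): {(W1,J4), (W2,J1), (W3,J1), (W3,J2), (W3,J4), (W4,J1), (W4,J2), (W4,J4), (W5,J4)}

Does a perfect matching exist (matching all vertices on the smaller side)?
No, maximum matching has size 3 < 5

Maximum matching has size 3, need 5 for perfect matching.
Unmatched workers: ['W1', 'W2']
Unmatched jobs: ['J3', 'J5']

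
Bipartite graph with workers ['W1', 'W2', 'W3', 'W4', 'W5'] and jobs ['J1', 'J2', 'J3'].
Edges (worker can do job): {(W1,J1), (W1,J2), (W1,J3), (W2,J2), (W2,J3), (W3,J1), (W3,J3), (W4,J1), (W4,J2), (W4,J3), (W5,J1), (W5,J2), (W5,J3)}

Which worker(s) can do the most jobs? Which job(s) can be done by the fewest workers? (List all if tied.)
Most versatile: W1, W4, W5 (3 jobs); Least covered: J1, J2 (4 workers)

Worker degrees (jobs they can do): W1:3, W2:2, W3:2, W4:3, W5:3
Job degrees (workers who can do it): J1:4, J2:4, J3:5

Maximum worker degree is 3, achieved by: W1, W4, W5
Minimum job degree is 4, achieved by: J1, J2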